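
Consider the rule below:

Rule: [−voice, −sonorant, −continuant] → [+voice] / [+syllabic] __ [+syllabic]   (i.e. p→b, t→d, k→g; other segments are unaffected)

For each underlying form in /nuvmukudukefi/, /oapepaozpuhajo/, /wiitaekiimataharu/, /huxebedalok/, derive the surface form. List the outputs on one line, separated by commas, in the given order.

nuvmugudugefi, oabebaozpuhajo, wiidaegiimadaharu, huxebedalok

/nuvmukudukefi/: /k/ is a voiceless stop between vowels /u/ and /u/, so it voices to [g]. /k/ is a voiceless stop between vowels /u/ and /e/, so it voices to [g]. → [nuvmugudugefi].
/oapepaozpuhajo/: /p/ is a voiceless stop between vowels /a/ and /e/, so it voices to [b]. /p/ is a voiceless stop between vowels /e/ and /a/, so it voices to [b]. → [oabebaozpuhajo].
/wiitaekiimataharu/: /t/ is a voiceless stop between vowels /i/ and /a/, so it voices to [d]. /k/ is a voiceless stop between vowels /e/ and /i/, so it voices to [g]. /t/ is a voiceless stop between vowels /a/ and /a/, so it voices to [d]. → [wiidaegiimadaharu].
/huxebedalok/: the rule's environment is not met; surfaces unchanged as [huxebedalok].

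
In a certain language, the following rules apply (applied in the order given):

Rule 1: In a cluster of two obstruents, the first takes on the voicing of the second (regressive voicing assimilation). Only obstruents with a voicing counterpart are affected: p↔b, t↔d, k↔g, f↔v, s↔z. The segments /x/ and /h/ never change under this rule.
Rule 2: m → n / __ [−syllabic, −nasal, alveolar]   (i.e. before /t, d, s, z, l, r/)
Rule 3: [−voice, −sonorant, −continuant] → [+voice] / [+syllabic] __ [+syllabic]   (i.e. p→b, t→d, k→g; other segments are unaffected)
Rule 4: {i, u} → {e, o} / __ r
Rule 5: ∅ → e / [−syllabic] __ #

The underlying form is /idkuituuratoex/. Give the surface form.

Rule 1 (regressive voicing assimilation): /d/ precedes the voiceless obstruent /k/, so it devoices to [t] by assimilation. /idkuituuratoex/ → itkuituuratoex.
Rule 2 (nasal place assimilation): no segment meets the environment; /itkuituuratoex/ is unchanged.
Rule 3 (intervocalic voicing): /t/ is a voiceless stop between vowels /i/ and /u/, so it voices to [d]. /t/ is a voiceless stop between vowels /a/ and /o/, so it voices to [d]. /itkuituuratoex/ → itkuiduuradoex.
Rule 4 (pre-rhotic lowering): /u/ is a high vowel immediately before /r/, so it lowers to [o]. /itkuiduuradoex/ → itkuiduoradoex.
Rule 5 (final e-epenthesis): the form ends in the consonant /x/, so [e] is inserted word-finally. /itkuiduoradoex/ → itkuiduoradoexe.

itkuiduoradoexe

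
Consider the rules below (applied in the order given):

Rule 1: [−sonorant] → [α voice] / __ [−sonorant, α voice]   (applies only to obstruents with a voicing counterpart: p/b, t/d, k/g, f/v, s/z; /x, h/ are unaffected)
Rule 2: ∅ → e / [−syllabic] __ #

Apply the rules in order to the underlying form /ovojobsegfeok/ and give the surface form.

ovojopsekfeoke

Rule 1 (regressive voicing assimilation): /b/ precedes the voiceless obstruent /s/, so it devoices to [p] by assimilation. /g/ precedes the voiceless obstruent /f/, so it devoices to [k] by assimilation. /ovojobsegfeok/ → ovojopsekfeok.
Rule 2 (final e-epenthesis): the form ends in the consonant /k/, so [e] is inserted word-finally. /ovojopsekfeok/ → ovojopsekfeoke.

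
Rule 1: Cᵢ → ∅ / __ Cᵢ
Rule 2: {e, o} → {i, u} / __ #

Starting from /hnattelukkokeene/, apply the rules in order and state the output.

hnatelukokeeni

Rule 1 (degemination): /tt/ is a geminate; the first /t/ deletes. /kk/ is a geminate; the first /k/ deletes. /hnattelukkokeene/ → hnatelukokeene.
Rule 2 (final vowel raising): /e/ is a mid vowel in word-final position, so it raises to [i]. /hnatelukokeene/ → hnatelukokeeni.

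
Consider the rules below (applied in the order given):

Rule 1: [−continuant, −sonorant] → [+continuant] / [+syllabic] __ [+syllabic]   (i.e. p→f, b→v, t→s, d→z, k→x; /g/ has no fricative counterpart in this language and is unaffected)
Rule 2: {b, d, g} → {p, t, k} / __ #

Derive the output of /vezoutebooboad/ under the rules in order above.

Rule 1 (intervocalic spirantization): /t/ is a stop between vowels /u/ and /e/, so it spirantizes to the fricative [s]. /b/ is a stop between vowels /e/ and /o/, so it spirantizes to the fricative [v]. /b/ is a stop between vowels /o/ and /o/, so it spirantizes to the fricative [v]. /vezoutebooboad/ → vezousevoovoad.
Rule 2 (final devoicing): /d/ is a voiced stop in word-final position, so it devoices to [t]. /vezousevoovoad/ → vezousevoovoat.

vezousevoovoat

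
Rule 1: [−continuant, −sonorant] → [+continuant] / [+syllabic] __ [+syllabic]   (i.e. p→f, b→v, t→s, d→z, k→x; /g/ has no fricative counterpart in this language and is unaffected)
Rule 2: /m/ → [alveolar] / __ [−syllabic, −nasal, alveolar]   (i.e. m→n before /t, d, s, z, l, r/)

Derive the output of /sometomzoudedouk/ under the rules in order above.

Rule 1 (intervocalic spirantization): /t/ is a stop between vowels /e/ and /o/, so it spirantizes to the fricative [s]. /d/ is a stop between vowels /u/ and /e/, so it spirantizes to the fricative [z]. /d/ is a stop between vowels /e/ and /o/, so it spirantizes to the fricative [z]. /sometomzoudedouk/ → somesomzouzezouk.
Rule 2 (nasal place assimilation): /m/ precedes the alveolar consonant /z/, so it assimilates in place to [n]. /somesomzouzezouk/ → somesonzouzezouk.

somesonzouzezouk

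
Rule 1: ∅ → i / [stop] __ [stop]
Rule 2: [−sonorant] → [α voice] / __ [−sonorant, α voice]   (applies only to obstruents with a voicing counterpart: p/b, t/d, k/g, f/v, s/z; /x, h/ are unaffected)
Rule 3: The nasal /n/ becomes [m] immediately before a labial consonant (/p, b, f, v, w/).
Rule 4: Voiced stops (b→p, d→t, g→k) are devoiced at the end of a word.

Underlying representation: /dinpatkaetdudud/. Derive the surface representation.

Rule 1 (stop-cluster i-epenthesis): /t/ and /k/ form a stop–stop cluster, so [i] is inserted between them. /t/ and /d/ form a stop–stop cluster, so [i] is inserted between them. /dinpatkaetdudud/ → dinpatikaetidudud.
Rule 2 (regressive voicing assimilation): no segment meets the environment; /dinpatikaetidudud/ is unchanged.
Rule 3 (nasal place assimilation): /n/ precedes the labial consonant /p/, so it assimilates in place to [m]. /dinpatikaetidudud/ → dimpatikaetidudud.
Rule 4 (final devoicing): /d/ is a voiced stop in word-final position, so it devoices to [t]. /dimpatikaetidudud/ → dimpatikaetidudut.

dimpatikaetidudut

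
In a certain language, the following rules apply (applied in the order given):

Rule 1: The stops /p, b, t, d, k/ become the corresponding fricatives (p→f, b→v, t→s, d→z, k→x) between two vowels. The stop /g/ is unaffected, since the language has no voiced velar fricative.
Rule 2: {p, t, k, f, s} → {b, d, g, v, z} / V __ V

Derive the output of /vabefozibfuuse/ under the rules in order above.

Rule 1 (intervocalic spirantization): /b/ is a stop between vowels /a/ and /e/, so it spirantizes to the fricative [v]. /vabefozibfuuse/ → vavefozibfuuse.
Rule 2 (intervocalic voicing): /f/ is a voiceless obstruent between vowels /e/ and /o/, so it voices to [v]. /s/ is a voiceless obstruent between vowels /u/ and /e/, so it voices to [z]. /vavefozibfuuse/ → vavevozibfuuze.

vavevozibfuuze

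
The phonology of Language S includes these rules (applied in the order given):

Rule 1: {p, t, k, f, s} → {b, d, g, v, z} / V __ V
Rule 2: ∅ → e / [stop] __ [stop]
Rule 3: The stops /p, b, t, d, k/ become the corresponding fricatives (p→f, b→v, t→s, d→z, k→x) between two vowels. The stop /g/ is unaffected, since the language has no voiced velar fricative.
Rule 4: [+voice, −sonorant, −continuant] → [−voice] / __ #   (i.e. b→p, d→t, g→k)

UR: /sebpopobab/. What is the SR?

Rule 1 (intervocalic voicing): /p/ is a voiceless obstruent between vowels /o/ and /o/, so it voices to [b]. /sebpopobab/ → sebpobobab.
Rule 2 (stop-cluster e-epenthesis): /b/ and /p/ form a stop–stop cluster, so [e] is inserted between them. /sebpobobab/ → sebepobobab.
Rule 3 (intervocalic spirantization): /b/ is a stop between vowels /e/ and /e/, so it spirantizes to the fricative [v]. /p/ is a stop between vowels /e/ and /o/, so it spirantizes to the fricative [f]. /b/ is a stop between vowels /o/ and /o/, so it spirantizes to the fricative [v]. /b/ is a stop between vowels /o/ and /a/, so it spirantizes to the fricative [v]. /sebepobobab/ → sevefovovab.
Rule 4 (final devoicing): /b/ is a voiced stop in word-final position, so it devoices to [p]. /sevefovovab/ → sevefovovap.

sevefovovap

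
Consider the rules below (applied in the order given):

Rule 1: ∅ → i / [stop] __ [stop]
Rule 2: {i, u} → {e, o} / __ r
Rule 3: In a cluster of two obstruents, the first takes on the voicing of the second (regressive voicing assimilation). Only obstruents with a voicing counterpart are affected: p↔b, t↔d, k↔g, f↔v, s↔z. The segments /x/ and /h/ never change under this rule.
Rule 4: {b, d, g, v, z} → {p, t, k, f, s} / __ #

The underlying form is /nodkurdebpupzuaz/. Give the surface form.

Rule 1 (stop-cluster i-epenthesis): /d/ and /k/ form a stop–stop cluster, so [i] is inserted between them. /b/ and /p/ form a stop–stop cluster, so [i] is inserted between them. /nodkurdebpupzuaz/ → nodikurdebipupzuaz.
Rule 2 (pre-rhotic lowering): /u/ is a high vowel immediately before /r/, so it lowers to [o]. /nodikurdebipupzuaz/ → nodikordebipupzuaz.
Rule 3 (regressive voicing assimilation): /p/ precedes the voiced obstruent /z/, so it voices to [b] by assimilation. /nodikordebipupzuaz/ → nodikordebipubzuaz.
Rule 4 (final devoicing): /z/ is a voiced obstruent in word-final position, so it devoices to [s]. /nodikordebipubzuaz/ → nodikordebipubzuas.

nodikordebipubzuas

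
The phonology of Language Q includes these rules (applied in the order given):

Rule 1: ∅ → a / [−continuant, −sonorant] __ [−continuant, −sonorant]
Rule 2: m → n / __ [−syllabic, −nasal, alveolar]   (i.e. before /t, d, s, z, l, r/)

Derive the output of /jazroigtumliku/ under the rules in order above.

Rule 1 (stop-cluster a-epenthesis): /g/ and /t/ form a stop–stop cluster, so [a] is inserted between them. /jazroigtumliku/ → jazroigatumliku.
Rule 2 (nasal place assimilation): /m/ precedes the alveolar consonant /l/, so it assimilates in place to [n]. /jazroigatumliku/ → jazroigatunliku.

jazroigatunliku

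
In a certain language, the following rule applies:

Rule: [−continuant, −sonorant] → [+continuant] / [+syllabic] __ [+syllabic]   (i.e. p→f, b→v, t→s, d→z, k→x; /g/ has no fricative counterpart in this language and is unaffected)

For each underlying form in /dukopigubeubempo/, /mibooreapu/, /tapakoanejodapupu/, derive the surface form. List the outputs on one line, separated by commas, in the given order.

/dukopigubeubempo/: /k/ is a stop between vowels /u/ and /o/, so it spirantizes to the fricative [x]. /p/ is a stop between vowels /o/ and /i/, so it spirantizes to the fricative [f]. /b/ is a stop between vowels /u/ and /e/, so it spirantizes to the fricative [v]. /b/ is a stop between vowels /u/ and /e/, so it spirantizes to the fricative [v]. → [duxofiguveuvempo].
/mibooreapu/: /b/ is a stop between vowels /i/ and /o/, so it spirantizes to the fricative [v]. /p/ is a stop between vowels /a/ and /u/, so it spirantizes to the fricative [f]. → [mivooreafu].
/tapakoanejodapupu/: /p/ is a stop between vowels /a/ and /a/, so it spirantizes to the fricative [f]. /k/ is a stop between vowels /a/ and /o/, so it spirantizes to the fricative [x]. /d/ is a stop between vowels /o/ and /a/, so it spirantizes to the fricative [z]. /p/ is a stop between vowels /a/ and /u/, so it spirantizes to the fricative [f]. /p/ is a stop between vowels /u/ and /u/, so it spirantizes to the fricative [f]. → [tafaxoanejozafufu].

duxofiguveuvempo, mivooreafu, tafaxoanejozafufu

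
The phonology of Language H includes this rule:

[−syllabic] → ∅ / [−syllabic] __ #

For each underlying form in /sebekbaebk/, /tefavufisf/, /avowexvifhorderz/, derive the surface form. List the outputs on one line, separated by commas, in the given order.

sebekbaeb, tefavufis, avowexvifhorder

/sebekbaebk/: /k/ is the second consonant of a word-final cluster /bk/, so it deletes. → [sebekbaeb].
/tefavufisf/: /f/ is the second consonant of a word-final cluster /sf/, so it deletes. → [tefavufis].
/avowexvifhorderz/: /z/ is the second consonant of a word-final cluster /rz/, so it deletes. → [avowexvifhorder].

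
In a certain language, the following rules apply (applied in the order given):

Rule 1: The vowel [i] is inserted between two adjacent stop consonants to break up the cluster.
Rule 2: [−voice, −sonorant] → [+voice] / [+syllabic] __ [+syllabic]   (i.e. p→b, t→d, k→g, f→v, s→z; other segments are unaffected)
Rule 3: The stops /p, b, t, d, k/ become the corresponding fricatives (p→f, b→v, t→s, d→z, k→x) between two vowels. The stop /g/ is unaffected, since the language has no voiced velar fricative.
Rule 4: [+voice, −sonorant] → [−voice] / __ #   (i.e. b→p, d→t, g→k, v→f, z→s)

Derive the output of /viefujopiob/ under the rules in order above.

vievujoviop

Rule 1 (stop-cluster i-epenthesis): no segment meets the environment; /viefujopiob/ is unchanged.
Rule 2 (intervocalic voicing): /f/ is a voiceless obstruent between vowels /e/ and /u/, so it voices to [v]. /p/ is a voiceless obstruent between vowels /o/ and /i/, so it voices to [b]. /viefujopiob/ → vievujobiob.
Rule 3 (intervocalic spirantization): /b/ is a stop between vowels /o/ and /i/, so it spirantizes to the fricative [v]. /vievujobiob/ → vievujoviob.
Rule 4 (final devoicing): /b/ is a voiced obstruent in word-final position, so it devoices to [p]. /vievujoviob/ → vievujoviop.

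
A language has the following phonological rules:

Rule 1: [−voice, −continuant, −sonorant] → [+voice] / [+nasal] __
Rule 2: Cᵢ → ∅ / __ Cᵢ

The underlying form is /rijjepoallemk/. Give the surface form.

Rule 1 (post-nasal voicing): /k/ is a voiceless stop immediately after the nasal /m/, so it voices to [g]. /rijjepoallemk/ → rijjepoallemg.
Rule 2 (degemination): /jj/ is a geminate; the first /j/ deletes. /ll/ is a geminate; the first /l/ deletes. /rijjepoallemg/ → rijepoalemg.

rijepoalemg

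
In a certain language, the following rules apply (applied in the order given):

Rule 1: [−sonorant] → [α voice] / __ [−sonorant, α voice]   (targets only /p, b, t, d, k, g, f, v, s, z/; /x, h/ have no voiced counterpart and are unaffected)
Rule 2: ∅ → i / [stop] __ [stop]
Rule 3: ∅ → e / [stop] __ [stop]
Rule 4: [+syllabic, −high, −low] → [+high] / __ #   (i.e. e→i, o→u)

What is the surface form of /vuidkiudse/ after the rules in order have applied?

vuitikiutsi

Rule 1 (regressive voicing assimilation): /d/ precedes the voiceless obstruent /k/, so it devoices to [t] by assimilation. /d/ precedes the voiceless obstruent /s/, so it devoices to [t] by assimilation. /vuidkiudse/ → vuitkiutse.
Rule 2 (stop-cluster i-epenthesis): /t/ and /k/ form a stop–stop cluster, so [i] is inserted between them. /vuitkiutse/ → vuitikiutse.
Rule 3 (stop-cluster e-epenthesis): no segment meets the environment; /vuitikiutse/ is unchanged.
Rule 4 (final vowel raising): /e/ is a mid vowel in word-final position, so it raises to [i]. /vuitikiutse/ → vuitikiutsi.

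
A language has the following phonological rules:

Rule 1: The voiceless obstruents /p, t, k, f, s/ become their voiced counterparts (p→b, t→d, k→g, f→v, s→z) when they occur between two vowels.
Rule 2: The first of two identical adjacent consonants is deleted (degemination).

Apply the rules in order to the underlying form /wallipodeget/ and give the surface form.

Rule 1 (intervocalic voicing): /p/ is a voiceless obstruent between vowels /i/ and /o/, so it voices to [b]. /wallipodeget/ → wallibodeget.
Rule 2 (degemination): /ll/ is a geminate; the first /l/ deletes. /wallibodeget/ → walibodeget.

walibodeget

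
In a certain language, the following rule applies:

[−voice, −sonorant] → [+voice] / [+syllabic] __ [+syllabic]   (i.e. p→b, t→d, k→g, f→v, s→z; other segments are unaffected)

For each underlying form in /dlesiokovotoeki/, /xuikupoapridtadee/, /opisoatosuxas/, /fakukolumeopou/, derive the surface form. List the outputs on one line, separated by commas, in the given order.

dleziogovodoegi, xuiguboapridtadee, obizoadozuxas, fagugolumeobou

/dlesiokovotoeki/: /s/ is a voiceless obstruent between vowels /e/ and /i/, so it voices to [z]. /k/ is a voiceless obstruent between vowels /o/ and /o/, so it voices to [g]. /t/ is a voiceless obstruent between vowels /o/ and /o/, so it voices to [d]. /k/ is a voiceless obstruent between vowels /e/ and /i/, so it voices to [g]. → [dleziogovodoegi].
/xuikupoapridtadee/: /k/ is a voiceless obstruent between vowels /i/ and /u/, so it voices to [g]. /p/ is a voiceless obstruent between vowels /u/ and /o/, so it voices to [b]. → [xuiguboapridtadee].
/opisoatosuxas/: /p/ is a voiceless obstruent between vowels /o/ and /i/, so it voices to [b]. /s/ is a voiceless obstruent between vowels /i/ and /o/, so it voices to [z]. /t/ is a voiceless obstruent between vowels /a/ and /o/, so it voices to [d]. /s/ is a voiceless obstruent between vowels /o/ and /u/, so it voices to [z]. → [obizoadozuxas].
/fakukolumeopou/: /k/ is a voiceless obstruent between vowels /a/ and /u/, so it voices to [g]. /k/ is a voiceless obstruent between vowels /u/ and /o/, so it voices to [g]. /p/ is a voiceless obstruent between vowels /o/ and /o/, so it voices to [b]. → [fagugolumeobou].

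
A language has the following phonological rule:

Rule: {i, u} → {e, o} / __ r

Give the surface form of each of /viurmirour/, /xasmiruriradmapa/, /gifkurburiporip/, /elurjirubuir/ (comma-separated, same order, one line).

viormeroor, xasmeroreradmapa, gifkorboriporip, elorjerubuer

/viurmirour/: /u/ is a high vowel immediately before /r/, so it lowers to [o]. /i/ is a high vowel immediately before /r/, so it lowers to [e]. /u/ is a high vowel immediately before /r/, so it lowers to [o]. → [viormeroor].
/xasmiruriradmapa/: /i/ is a high vowel immediately before /r/, so it lowers to [e]. /u/ is a high vowel immediately before /r/, so it lowers to [o]. /i/ is a high vowel immediately before /r/, so it lowers to [e]. → [xasmeroreradmapa].
/gifkurburiporip/: /u/ is a high vowel immediately before /r/, so it lowers to [o]. /u/ is a high vowel immediately before /r/, so it lowers to [o]. → [gifkorboriporip].
/elurjirubuir/: /u/ is a high vowel immediately before /r/, so it lowers to [o]. /i/ is a high vowel immediately before /r/, so it lowers to [e]. /i/ is a high vowel immediately before /r/, so it lowers to [e]. → [elorjerubuer].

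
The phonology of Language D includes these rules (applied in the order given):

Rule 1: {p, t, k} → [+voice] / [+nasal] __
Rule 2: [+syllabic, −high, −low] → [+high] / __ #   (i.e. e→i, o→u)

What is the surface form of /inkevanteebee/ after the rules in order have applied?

ingevandeebei

Rule 1 (post-nasal voicing): /k/ is a voiceless stop immediately after the nasal /n/, so it voices to [g]. /t/ is a voiceless stop immediately after the nasal /n/, so it voices to [d]. /inkevanteebee/ → ingevandeebee.
Rule 2 (final vowel raising): /e/ is a mid vowel in word-final position, so it raises to [i]. /ingevandeebee/ → ingevandeebei.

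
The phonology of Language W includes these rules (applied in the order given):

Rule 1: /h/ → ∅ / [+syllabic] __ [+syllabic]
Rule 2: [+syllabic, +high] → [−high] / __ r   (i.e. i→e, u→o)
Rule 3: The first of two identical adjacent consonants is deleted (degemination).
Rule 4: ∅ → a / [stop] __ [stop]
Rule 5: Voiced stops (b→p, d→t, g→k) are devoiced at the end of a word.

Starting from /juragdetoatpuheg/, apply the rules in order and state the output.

Rule 1 (intervocalic h-deletion): /h/ occurs between vowels /u/ and /e/, so it deletes. /juragdetoatpuheg/ → juragdetoatpueg.
Rule 2 (pre-rhotic lowering): /u/ is a high vowel immediately before /r/, so it lowers to [o]. /juragdetoatpueg/ → joragdetoatpueg.
Rule 3 (degemination): no segment meets the environment; /joragdetoatpueg/ is unchanged.
Rule 4 (stop-cluster a-epenthesis): /g/ and /d/ form a stop–stop cluster, so [a] is inserted between them. /t/ and /p/ form a stop–stop cluster, so [a] is inserted between them. /joragdetoatpueg/ → joragadetoatapueg.
Rule 5 (final devoicing): /g/ is a voiced stop in word-final position, so it devoices to [k]. /joragadetoatapueg/ → joragadetoatapuek.

joragadetoatapuek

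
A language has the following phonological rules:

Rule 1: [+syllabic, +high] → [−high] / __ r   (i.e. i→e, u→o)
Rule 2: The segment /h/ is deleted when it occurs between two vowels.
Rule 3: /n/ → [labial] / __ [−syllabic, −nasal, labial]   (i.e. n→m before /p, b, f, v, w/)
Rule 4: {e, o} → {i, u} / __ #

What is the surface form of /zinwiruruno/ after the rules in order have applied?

Rule 1 (pre-rhotic lowering): /i/ is a high vowel immediately before /r/, so it lowers to [e]. /u/ is a high vowel immediately before /r/, so it lowers to [o]. /zinwiruruno/ → zinweroruno.
Rule 2 (intervocalic h-deletion): no segment meets the environment; /zinweroruno/ is unchanged.
Rule 3 (nasal place assimilation): /n/ precedes the labial consonant /w/, so it assimilates in place to [m]. /zinweroruno/ → zimweroruno.
Rule 4 (final vowel raising): /o/ is a mid vowel in word-final position, so it raises to [u]. /zimweroruno/ → zimwerorunu.

zimwerorunu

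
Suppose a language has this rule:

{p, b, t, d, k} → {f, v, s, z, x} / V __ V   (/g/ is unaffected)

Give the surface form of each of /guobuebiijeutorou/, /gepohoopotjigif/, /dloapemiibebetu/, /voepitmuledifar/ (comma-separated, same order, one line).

/guobuebiijeutorou/: /b/ is a stop between vowels /o/ and /u/, so it spirantizes to the fricative [v]. /b/ is a stop between vowels /e/ and /i/, so it spirantizes to the fricative [v]. /t/ is a stop between vowels /u/ and /o/, so it spirantizes to the fricative [s]. → [guovueviijeusorou].
/gepohoopotjigif/: /p/ is a stop between vowels /e/ and /o/, so it spirantizes to the fricative [f]. /p/ is a stop between vowels /o/ and /o/, so it spirantizes to the fricative [f]. → [gefohoofotjigif].
/dloapemiibebetu/: /p/ is a stop between vowels /a/ and /e/, so it spirantizes to the fricative [f]. /b/ is a stop between vowels /i/ and /e/, so it spirantizes to the fricative [v]. /b/ is a stop between vowels /e/ and /e/, so it spirantizes to the fricative [v]. /t/ is a stop between vowels /e/ and /u/, so it spirantizes to the fricative [s]. → [dloafemiivevesu].
/voepitmuledifar/: /p/ is a stop between vowels /e/ and /i/, so it spirantizes to the fricative [f]. /d/ is a stop between vowels /e/ and /i/, so it spirantizes to the fricative [z]. → [voefitmulezifar].

guovueviijeusorou, gefohoofotjigif, dloafemiivevesu, voefitmulezifar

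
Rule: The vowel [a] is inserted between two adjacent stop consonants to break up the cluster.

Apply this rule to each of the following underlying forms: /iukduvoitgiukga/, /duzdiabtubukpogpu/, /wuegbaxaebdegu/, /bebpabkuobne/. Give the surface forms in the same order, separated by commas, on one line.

/iukduvoitgiukga/: /k/ and /d/ form a stop–stop cluster, so [a] is inserted between them. /t/ and /g/ form a stop–stop cluster, so [a] is inserted between them. /k/ and /g/ form a stop–stop cluster, so [a] is inserted between them. → [iukaduvoitagiukaga].
/duzdiabtubukpogpu/: /b/ and /t/ form a stop–stop cluster, so [a] is inserted between them. /k/ and /p/ form a stop–stop cluster, so [a] is inserted between them. /g/ and /p/ form a stop–stop cluster, so [a] is inserted between them. → [duzdiabatubukapogapu].
/wuegbaxaebdegu/: /g/ and /b/ form a stop–stop cluster, so [a] is inserted between them. /b/ and /d/ form a stop–stop cluster, so [a] is inserted between them. → [wuegabaxaebadegu].
/bebpabkuobne/: /b/ and /p/ form a stop–stop cluster, so [a] is inserted between them. /b/ and /k/ form a stop–stop cluster, so [a] is inserted between them. → [bebapabakuobne].

iukaduvoitagiukaga, duzdiabatubukapogapu, wuegabaxaebadegu, bebapabakuobne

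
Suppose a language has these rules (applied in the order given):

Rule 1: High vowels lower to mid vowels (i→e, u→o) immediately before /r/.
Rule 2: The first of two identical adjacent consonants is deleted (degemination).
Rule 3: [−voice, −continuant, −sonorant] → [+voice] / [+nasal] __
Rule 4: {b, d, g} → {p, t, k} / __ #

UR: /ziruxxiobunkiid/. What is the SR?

Rule 1 (pre-rhotic lowering): /i/ is a high vowel immediately before /r/, so it lowers to [e]. /ziruxxiobunkiid/ → zeruxxiobunkiid.
Rule 2 (degemination): /xx/ is a geminate; the first /x/ deletes. /zeruxxiobunkiid/ → zeruxiobunkiid.
Rule 3 (post-nasal voicing): /k/ is a voiceless stop immediately after the nasal /n/, so it voices to [g]. /zeruxiobunkiid/ → zeruxiobungiid.
Rule 4 (final devoicing): /d/ is a voiced stop in word-final position, so it devoices to [t]. /zeruxiobungiid/ → zeruxiobungiit.

zeruxiobungiit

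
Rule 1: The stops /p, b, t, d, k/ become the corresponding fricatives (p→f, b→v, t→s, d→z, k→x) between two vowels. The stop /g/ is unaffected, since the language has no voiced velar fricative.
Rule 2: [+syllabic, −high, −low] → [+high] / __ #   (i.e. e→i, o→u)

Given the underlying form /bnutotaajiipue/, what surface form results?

Rule 1 (intervocalic spirantization): /t/ is a stop between vowels /u/ and /o/, so it spirantizes to the fricative [s]. /t/ is a stop between vowels /o/ and /a/, so it spirantizes to the fricative [s]. /p/ is a stop between vowels /i/ and /u/, so it spirantizes to the fricative [f]. /bnutotaajiipue/ → bnusosaajiifue.
Rule 2 (final vowel raising): /e/ is a mid vowel in word-final position, so it raises to [i]. /bnusosaajiifue/ → bnusosaajiifui.

bnusosaajiifui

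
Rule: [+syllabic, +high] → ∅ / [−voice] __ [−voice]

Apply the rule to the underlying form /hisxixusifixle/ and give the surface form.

hsxxsfxle

/i/ is a high vowel flanked by voiceless consonants /h/ and /s/, so it deletes.
/i/ is a high vowel flanked by voiceless consonants /x/ and /x/, so it deletes.
/u/ is a high vowel flanked by voiceless consonants /x/ and /s/, so it deletes.
/i/ is a high vowel flanked by voiceless consonants /s/ and /f/, so it deletes.
/i/ is a high vowel flanked by voiceless consonants /f/ and /x/, so it deletes.
Surface form: [hsxxsfxle].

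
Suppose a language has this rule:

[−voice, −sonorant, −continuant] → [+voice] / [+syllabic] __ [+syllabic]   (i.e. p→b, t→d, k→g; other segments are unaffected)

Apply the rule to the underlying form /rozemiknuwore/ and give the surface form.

rozemiknuwore

No segment of /rozemiknuwore/ meets the structural description of the rule, so the form surfaces unchanged.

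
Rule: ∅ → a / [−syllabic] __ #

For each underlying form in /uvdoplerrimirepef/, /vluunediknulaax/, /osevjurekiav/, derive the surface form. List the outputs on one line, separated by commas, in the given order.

/uvdoplerrimirepef/: the form ends in the consonant /f/, so [a] is inserted word-finally. → [uvdoplerrimirepefa].
/vluunediknulaax/: the form ends in the consonant /x/, so [a] is inserted word-finally. → [vluunediknulaaxa].
/osevjurekiav/: the form ends in the consonant /v/, so [a] is inserted word-finally. → [osevjurekiava].

uvdoplerrimirepefa, vluunediknulaaxa, osevjurekiava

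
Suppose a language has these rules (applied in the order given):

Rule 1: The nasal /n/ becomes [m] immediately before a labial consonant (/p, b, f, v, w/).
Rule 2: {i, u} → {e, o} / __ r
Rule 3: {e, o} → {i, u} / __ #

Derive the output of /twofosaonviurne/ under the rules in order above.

twofosaomviorni

Rule 1 (nasal place assimilation): /n/ precedes the labial consonant /v/, so it assimilates in place to [m]. /twofosaonviurne/ → twofosaomviurne.
Rule 2 (pre-rhotic lowering): /u/ is a high vowel immediately before /r/, so it lowers to [o]. /twofosaomviurne/ → twofosaomviorne.
Rule 3 (final vowel raising): /e/ is a mid vowel in word-final position, so it raises to [i]. /twofosaomviorne/ → twofosaomviorni.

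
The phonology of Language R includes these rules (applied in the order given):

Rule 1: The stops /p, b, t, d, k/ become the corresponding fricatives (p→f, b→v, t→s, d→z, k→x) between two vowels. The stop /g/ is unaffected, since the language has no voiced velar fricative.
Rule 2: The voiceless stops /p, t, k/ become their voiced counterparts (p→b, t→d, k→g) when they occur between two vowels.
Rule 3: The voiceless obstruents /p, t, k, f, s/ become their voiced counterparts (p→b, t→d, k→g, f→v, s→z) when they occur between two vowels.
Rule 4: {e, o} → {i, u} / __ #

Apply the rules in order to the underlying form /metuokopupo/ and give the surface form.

Rule 1 (intervocalic spirantization): /t/ is a stop between vowels /e/ and /u/, so it spirantizes to the fricative [s]. /k/ is a stop between vowels /o/ and /o/, so it spirantizes to the fricative [x]. /p/ is a stop between vowels /o/ and /u/, so it spirantizes to the fricative [f]. /p/ is a stop between vowels /u/ and /o/, so it spirantizes to the fricative [f]. /metuokopupo/ → mesuoxofufo.
Rule 2 (intervocalic voicing): no segment meets the environment; /mesuoxofufo/ is unchanged.
Rule 3 (intervocalic voicing): /s/ is a voiceless obstruent between vowels /e/ and /u/, so it voices to [z]. /f/ is a voiceless obstruent between vowels /o/ and /u/, so it voices to [v]. /f/ is a voiceless obstruent between vowels /u/ and /o/, so it voices to [v]. /mesuoxofufo/ → mezuoxovuvo.
Rule 4 (final vowel raising): /o/ is a mid vowel in word-final position, so it raises to [u]. /mezuoxovuvo/ → mezuoxovuvu.

mezuoxovuvu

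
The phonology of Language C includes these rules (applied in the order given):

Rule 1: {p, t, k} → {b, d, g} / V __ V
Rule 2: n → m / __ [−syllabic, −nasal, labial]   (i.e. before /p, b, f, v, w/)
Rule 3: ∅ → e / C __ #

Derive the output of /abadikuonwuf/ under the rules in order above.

abadiguomwufe

Rule 1 (intervocalic voicing): /k/ is a voiceless stop between vowels /i/ and /u/, so it voices to [g]. /abadikuonwuf/ → abadiguonwuf.
Rule 2 (nasal place assimilation): /n/ precedes the labial consonant /w/, so it assimilates in place to [m]. /abadiguonwuf/ → abadiguomwuf.
Rule 3 (final e-epenthesis): the form ends in the consonant /f/, so [e] is inserted word-finally. /abadiguomwuf/ → abadiguomwufe.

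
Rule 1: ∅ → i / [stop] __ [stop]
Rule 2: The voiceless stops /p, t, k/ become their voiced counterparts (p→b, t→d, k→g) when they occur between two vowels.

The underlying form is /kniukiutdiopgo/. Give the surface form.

Rule 1 (stop-cluster i-epenthesis): /t/ and /d/ form a stop–stop cluster, so [i] is inserted between them. /p/ and /g/ form a stop–stop cluster, so [i] is inserted between them. /kniukiutdiopgo/ → kniukiutidiopigo.
Rule 2 (intervocalic voicing): /k/ is a voiceless stop between vowels /u/ and /i/, so it voices to [g]. /t/ is a voiceless stop between vowels /u/ and /i/, so it voices to [d]. /p/ is a voiceless stop between vowels /o/ and /i/, so it voices to [b]. /kniukiutidiopigo/ → kniugiudidiobigo.

kniugiudidiobigo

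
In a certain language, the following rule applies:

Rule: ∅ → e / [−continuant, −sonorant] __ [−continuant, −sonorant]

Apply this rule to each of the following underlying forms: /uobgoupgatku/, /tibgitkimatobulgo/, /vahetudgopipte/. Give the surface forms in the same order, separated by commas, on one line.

uobegoupegateku, tibegitekimatobulgo, vahetudegopipete

/uobgoupgatku/: /b/ and /g/ form a stop–stop cluster, so [e] is inserted between them. /p/ and /g/ form a stop–stop cluster, so [e] is inserted between them. /t/ and /k/ form a stop–stop cluster, so [e] is inserted between them. → [uobegoupegateku].
/tibgitkimatobulgo/: /b/ and /g/ form a stop–stop cluster, so [e] is inserted between them. /t/ and /k/ form a stop–stop cluster, so [e] is inserted between them. → [tibegitekimatobulgo].
/vahetudgopipte/: /d/ and /g/ form a stop–stop cluster, so [e] is inserted between them. /p/ and /t/ form a stop–stop cluster, so [e] is inserted between them. → [vahetudegopipete].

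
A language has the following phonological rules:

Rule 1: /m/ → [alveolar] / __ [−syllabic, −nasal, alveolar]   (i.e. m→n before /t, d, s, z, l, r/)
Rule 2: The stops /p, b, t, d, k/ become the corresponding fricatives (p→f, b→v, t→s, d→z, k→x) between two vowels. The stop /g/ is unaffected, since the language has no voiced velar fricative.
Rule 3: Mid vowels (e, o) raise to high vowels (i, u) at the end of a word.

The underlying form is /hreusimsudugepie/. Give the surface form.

hreusinsuzugefii

Rule 1 (nasal place assimilation): /m/ precedes the alveolar consonant /s/, so it assimilates in place to [n]. /hreusimsudugepie/ → hreusinsudugepie.
Rule 2 (intervocalic spirantization): /d/ is a stop between vowels /u/ and /u/, so it spirantizes to the fricative [z]. /p/ is a stop between vowels /e/ and /i/, so it spirantizes to the fricative [f]. /hreusinsudugepie/ → hreusinsuzugefie.
Rule 3 (final vowel raising): /e/ is a mid vowel in word-final position, so it raises to [i]. /hreusinsuzugefie/ → hreusinsuzugefii.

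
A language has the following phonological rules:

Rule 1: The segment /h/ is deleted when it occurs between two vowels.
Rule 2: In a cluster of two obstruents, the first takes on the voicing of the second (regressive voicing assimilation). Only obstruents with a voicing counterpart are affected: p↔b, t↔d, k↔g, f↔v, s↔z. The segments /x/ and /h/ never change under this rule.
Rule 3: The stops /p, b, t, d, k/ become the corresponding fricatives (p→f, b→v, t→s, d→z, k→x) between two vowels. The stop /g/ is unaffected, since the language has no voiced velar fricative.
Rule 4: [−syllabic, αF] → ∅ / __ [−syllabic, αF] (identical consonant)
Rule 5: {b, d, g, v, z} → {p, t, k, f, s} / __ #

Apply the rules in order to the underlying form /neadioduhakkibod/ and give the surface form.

neaziozuakivot

Rule 1 (intervocalic h-deletion): /h/ occurs between vowels /u/ and /a/, so it deletes. /neadioduhakkibod/ → neadioduakkibod.
Rule 2 (regressive voicing assimilation): no segment meets the environment; /neadioduakkibod/ is unchanged.
Rule 3 (intervocalic spirantization): /d/ is a stop between vowels /a/ and /i/, so it spirantizes to the fricative [z]. /d/ is a stop between vowels /o/ and /u/, so it spirantizes to the fricative [z]. /b/ is a stop between vowels /i/ and /o/, so it spirantizes to the fricative [v]. /neadioduakkibod/ → neaziozuakkivod.
Rule 4 (degemination): /kk/ is a geminate; the first /k/ deletes. /neaziozuakkivod/ → neaziozuakivod.
Rule 5 (final devoicing): /d/ is a voiced obstruent in word-final position, so it devoices to [t]. /neaziozuakivod/ → neaziozuakivot.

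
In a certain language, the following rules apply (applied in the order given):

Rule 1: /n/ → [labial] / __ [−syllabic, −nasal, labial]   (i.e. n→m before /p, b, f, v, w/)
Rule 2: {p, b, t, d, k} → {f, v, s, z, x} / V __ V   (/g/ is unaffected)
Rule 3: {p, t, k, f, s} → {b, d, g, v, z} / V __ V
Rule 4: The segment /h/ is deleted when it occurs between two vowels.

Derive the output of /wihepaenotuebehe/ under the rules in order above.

Rule 1 (nasal place assimilation): no segment meets the environment; /wihepaenotuebehe/ is unchanged.
Rule 2 (intervocalic spirantization): /p/ is a stop between vowels /e/ and /a/, so it spirantizes to the fricative [f]. /t/ is a stop between vowels /o/ and /u/, so it spirantizes to the fricative [s]. /b/ is a stop between vowels /e/ and /e/, so it spirantizes to the fricative [v]. /wihepaenotuebehe/ → wihefaenosuevehe.
Rule 3 (intervocalic voicing): /f/ is a voiceless obstruent between vowels /e/ and /a/, so it voices to [v]. /s/ is a voiceless obstruent between vowels /o/ and /u/, so it voices to [z]. /wihefaenosuevehe/ → wihevaenozuevehe.
Rule 4 (intervocalic h-deletion): /h/ occurs between vowels /i/ and /e/, so it deletes. /h/ occurs between vowels /e/ and /e/, so it deletes. /wihevaenozuevehe/ → wievaenozuevee.

wievaenozuevee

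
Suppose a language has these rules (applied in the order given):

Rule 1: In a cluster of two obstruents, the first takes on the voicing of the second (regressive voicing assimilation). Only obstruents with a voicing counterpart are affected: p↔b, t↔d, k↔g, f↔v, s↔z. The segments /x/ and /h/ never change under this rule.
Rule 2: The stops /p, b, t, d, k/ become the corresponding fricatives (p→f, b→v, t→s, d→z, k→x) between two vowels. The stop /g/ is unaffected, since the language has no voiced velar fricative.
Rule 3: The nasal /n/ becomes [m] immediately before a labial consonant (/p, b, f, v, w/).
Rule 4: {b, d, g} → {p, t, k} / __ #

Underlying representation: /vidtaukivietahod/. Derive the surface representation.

vittauxiviesahot

Rule 1 (regressive voicing assimilation): /d/ precedes the voiceless obstruent /t/, so it devoices to [t] by assimilation. /vidtaukivietahod/ → vittaukivietahod.
Rule 2 (intervocalic spirantization): /k/ is a stop between vowels /u/ and /i/, so it spirantizes to the fricative [x]. /t/ is a stop between vowels /e/ and /a/, so it spirantizes to the fricative [s]. /vittaukivietahod/ → vittauxiviesahod.
Rule 3 (nasal place assimilation): no segment meets the environment; /vittauxiviesahod/ is unchanged.
Rule 4 (final devoicing): /d/ is a voiced stop in word-final position, so it devoices to [t]. /vittauxiviesahod/ → vittauxiviesahot.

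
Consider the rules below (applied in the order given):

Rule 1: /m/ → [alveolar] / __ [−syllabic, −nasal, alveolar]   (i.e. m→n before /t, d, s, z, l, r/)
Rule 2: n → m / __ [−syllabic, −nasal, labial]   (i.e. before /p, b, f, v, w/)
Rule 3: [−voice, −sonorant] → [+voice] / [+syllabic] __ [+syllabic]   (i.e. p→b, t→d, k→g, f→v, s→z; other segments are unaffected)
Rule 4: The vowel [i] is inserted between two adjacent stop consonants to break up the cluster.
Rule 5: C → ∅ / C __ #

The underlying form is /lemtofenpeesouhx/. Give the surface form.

lentovempeezouh

Rule 1 (nasal place assimilation): /m/ precedes the alveolar consonant /t/, so it assimilates in place to [n]. /lemtofenpeesouhx/ → lentofenpeesouhx.
Rule 2 (nasal place assimilation): /n/ precedes the labial consonant /p/, so it assimilates in place to [m]. /lentofenpeesouhx/ → lentofempeesouhx.
Rule 3 (intervocalic voicing): /f/ is a voiceless obstruent between vowels /o/ and /e/, so it voices to [v]. /s/ is a voiceless obstruent between vowels /e/ and /o/, so it voices to [z]. /lentofempeesouhx/ → lentovempeezouhx.
Rule 4 (stop-cluster i-epenthesis): no segment meets the environment; /lentovempeezouhx/ is unchanged.
Rule 5 (final cluster simplification): /x/ is the second consonant of a word-final cluster /hx/, so it deletes. /lentovempeezouhx/ → lentovempeezouh.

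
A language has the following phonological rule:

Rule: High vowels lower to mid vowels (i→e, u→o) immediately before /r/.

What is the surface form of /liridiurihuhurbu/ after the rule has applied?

leridiorihuhorbu

/i/ is a high vowel immediately before /r/, so it lowers to [e].
/u/ is a high vowel immediately before /r/, so it lowers to [o].
/u/ is a high vowel immediately before /r/, so it lowers to [o].
The other instances of /i/, /u/ do not occur in the required environment and remain unchanged.
Surface form: [leridiorihuhorbu].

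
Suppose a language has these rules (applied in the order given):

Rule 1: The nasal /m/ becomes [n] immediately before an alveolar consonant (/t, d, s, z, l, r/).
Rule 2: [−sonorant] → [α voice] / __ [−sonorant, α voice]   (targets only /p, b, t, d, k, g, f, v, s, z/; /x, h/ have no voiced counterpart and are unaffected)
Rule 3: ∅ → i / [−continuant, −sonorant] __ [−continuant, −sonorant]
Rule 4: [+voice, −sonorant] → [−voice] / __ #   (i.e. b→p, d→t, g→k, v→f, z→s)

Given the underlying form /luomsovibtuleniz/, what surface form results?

luonsovipitulenis

Rule 1 (nasal place assimilation): /m/ precedes the alveolar consonant /s/, so it assimilates in place to [n]. /luomsovibtuleniz/ → luonsovibtuleniz.
Rule 2 (regressive voicing assimilation): /b/ precedes the voiceless obstruent /t/, so it devoices to [p] by assimilation. /luonsovibtuleniz/ → luonsoviptuleniz.
Rule 3 (stop-cluster i-epenthesis): /p/ and /t/ form a stop–stop cluster, so [i] is inserted between them. /luonsoviptuleniz/ → luonsovipituleniz.
Rule 4 (final devoicing): /z/ is a voiced obstruent in word-final position, so it devoices to [s]. /luonsovipituleniz/ → luonsovipitulenis.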